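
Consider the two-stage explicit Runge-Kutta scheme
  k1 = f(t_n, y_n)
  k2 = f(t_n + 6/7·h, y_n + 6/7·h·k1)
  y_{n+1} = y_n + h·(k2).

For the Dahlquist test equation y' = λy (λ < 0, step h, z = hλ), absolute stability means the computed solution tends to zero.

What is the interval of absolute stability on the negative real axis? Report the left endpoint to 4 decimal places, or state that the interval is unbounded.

z∈(-1.1667,0).

On y'=λy, z=hλ:
  k1=λy_n ⇒ h·k1=z·y_n;  k2=λ(1+6/7z)y_n ⇒ h·k2=z(1+6/7z)y_n
  y_{n+1}/y_n = 1 + z(1+6/7z) = 1 + z + 6/7z²
  so R(z) = 1 + z + 6/7z².

Solve |R(x)|<1 on ℝ⁻.
x=-1.47: |R|=1.3822
R=1: x+6/7x²=0 ⇒ x=−7/6=-1.1667; min R=1−1/(4·6/7)=0.7083>−1
Confirm numerically:
  x=-0.975: |R|=0.83982 <1
  x=-0.839: |R|=0.76436 <1
  x=-0.723: |R|=0.72505 <1
  x=-1.667: |R|=1.71490 >1
  x=-1.507: |R|=1.43961 >1
Stable set (-1.1667, 0).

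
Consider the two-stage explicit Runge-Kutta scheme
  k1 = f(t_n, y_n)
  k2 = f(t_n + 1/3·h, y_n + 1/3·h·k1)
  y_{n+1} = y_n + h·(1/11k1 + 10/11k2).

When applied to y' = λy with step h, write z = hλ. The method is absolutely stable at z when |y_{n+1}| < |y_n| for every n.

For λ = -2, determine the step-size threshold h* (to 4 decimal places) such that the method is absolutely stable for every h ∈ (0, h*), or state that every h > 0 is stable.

(-3.3000,0); λ=-2 ⇒ h* = (33/10)/2 = 1.6500.

With y'=λy (z=hλ):
  k1=λy_n ⇒ h·k1=z·y_n;  k2=λ(1+1/3z)y_n ⇒ h·k2=z(1+1/3z)y_n
  y_{n+1}/y_n = 1 + 1/11z + 10/11z(1+1/3z) = 1 + z + 10/33z²
  Hence R(z) = 1 + z + 10/33z².

Boundary: |R(x)|=1, x<0.
x=-1.36: |R|=0.2005
R=1: x+10/33x²=0 ⇒ x=−33/10=-3.3000; min R=1−1/(4·10/33)=0.1750>−1
Confirm numerically:
  x=-3.108: |R|=0.81917 <1
  x=-2.686: |R|=0.50024 <1
  x=-1.561: |R|=0.17740 <1
  x=-3.772: |R|=1.53951 >1
  x=-3.696: |R|=1.44352 >1
  x=-3.564: |R|=1.28512 >1
So |R|<1 on (-3.3000, 0).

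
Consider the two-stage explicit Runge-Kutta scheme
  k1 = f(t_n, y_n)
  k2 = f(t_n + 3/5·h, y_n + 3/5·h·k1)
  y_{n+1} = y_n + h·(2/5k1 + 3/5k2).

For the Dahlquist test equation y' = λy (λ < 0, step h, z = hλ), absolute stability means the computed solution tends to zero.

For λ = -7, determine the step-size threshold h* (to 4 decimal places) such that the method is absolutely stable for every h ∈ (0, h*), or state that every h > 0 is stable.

On y'=λy, z=hλ:
  k1=λy_n ⇒ h·k1=z·y_n;  k2=λ(1+3/5z)y_n ⇒ h·k2=z(1+3/5z)y_n
  y_{n+1}/y_n = 1 + 2/5z + 3/5z(1+3/5z) = 1 + z + 9/25z²
  so R(z) = 1 + z + 9/25z².

Need |R(x)|<1, x<0.
x=-0.49: |R|=0.5964
R=1: x+9/25x²=0 ⇒ x=−25/9=-2.7778; min R=1−1/(4·9/25)=0.3056>−1
Confirm numerically:
  x=-2.276: |R|=0.58886 <1
  x=-2.269: |R|=0.58441 <1
  x=-2.159: |R|=0.51906 <1
  x=-1.933: |R|=0.41214 <1
  x=-3.117: |R|=1.38065 >1
  x=-3.046: |R|=1.29412 >1
Interval (-2.7778, 0).

(-2.7778,0); λ=-7 ⇒ h* = (25/9)/7 = 0.3968.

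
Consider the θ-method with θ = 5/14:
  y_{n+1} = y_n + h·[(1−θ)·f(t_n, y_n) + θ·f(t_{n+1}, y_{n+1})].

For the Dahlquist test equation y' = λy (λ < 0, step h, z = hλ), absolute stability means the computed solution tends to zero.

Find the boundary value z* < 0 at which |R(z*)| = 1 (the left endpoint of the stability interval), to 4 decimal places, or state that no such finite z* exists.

left endpoint -7.0000.

With y'=λy (z=hλ):
  y_{n+1} = y_n + z·[9/14·y_n + 5/14·y_{n+1}] ⇒ (1 − 5/14z)y_{n+1} = (1 + 9/14z)y_n
  ⇒ R(z) = (1 + 9/14z)/(1 − 5/14z).

Find x<0 with |R(x)|<1.
x=-0.57: |R|=0.5264
R=−1: 1+9/14x = −1+5/14x ⇒ -2/7x=2 ⇒ x=2/(-2/7)=-7.0000
Confirm numerically:
  x=-5.956: |R|=0.90461 <1
  x=-5.648: |R|=0.87197 <1
  x=-4.869: |R|=0.77770 <1
  x=-7.500: |R|=1.03883 >1
  x=-7.327: |R|=1.02583 >1
  x=-7.232: |R|=1.01850 >1
Interval (-7.0000, 0).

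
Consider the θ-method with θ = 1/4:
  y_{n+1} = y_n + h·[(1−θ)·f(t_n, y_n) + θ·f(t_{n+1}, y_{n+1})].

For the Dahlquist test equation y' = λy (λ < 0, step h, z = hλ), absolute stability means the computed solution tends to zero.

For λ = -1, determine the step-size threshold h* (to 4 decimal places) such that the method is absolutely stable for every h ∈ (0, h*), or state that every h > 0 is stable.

(-4.0000,0); λ=-1 ⇒ h* = (4)/1 = 4.0000.

With y'=λy (z=hλ):
  y_{n+1} = y_n + z·[3/4·y_n + 1/4·y_{n+1}] ⇒ (1 − 1/4z)y_{n+1} = (1 + 3/4z)y_n
  Hence R(z) = (1 + 3/4z)/(1 − 1/4z).

Find x<0 with |R(x)|<1.
x=-1.02: |R|=0.1873
R=−1: 1+3/4x = −1+1/4x ⇒ -1/2x=2 ⇒ x=2/(-1/2)=-4.0000
Confirm numerically:
  x=-2.936: |R|=0.69319 <1
  x=-2.454: |R|=0.52092 <1
  x=-1.943: |R|=0.30776 <1
  x=-4.537: |R|=1.12581 >1
  x=-4.161: |R|=1.03946 >1
So |R|<1 on (-4.0000, 0).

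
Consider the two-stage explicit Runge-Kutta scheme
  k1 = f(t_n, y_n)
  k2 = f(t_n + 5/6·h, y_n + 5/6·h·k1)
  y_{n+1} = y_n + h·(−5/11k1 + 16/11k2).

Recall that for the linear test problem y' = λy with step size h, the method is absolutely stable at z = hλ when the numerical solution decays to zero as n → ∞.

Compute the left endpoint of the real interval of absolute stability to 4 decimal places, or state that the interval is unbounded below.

z* = -0.8250.

Set f=λy, z=hλ:
  k1=λy_n ⇒ h·k1=z·y_n;  k2=λ(1+5/6z)y_n ⇒ h·k2=z(1+5/6z)y_n
  y_{n+1}/y_n = 1 − 5/11z + 16/11z(1+5/6z) = 1 + z + 40/33z²
  ⇒ R(z) = 1 + z + 40/33z².

Need |R(x)|<1, x<0.
x=-1.7: |R|=2.8030
R=1: x+40/33x²=0 ⇒ x=−33/40=-0.8250; min R=1−1/(4·40/33)=0.7937>−1
Confirm numerically:
  x=-0.647: |R|=0.86040 <1
  x=-0.646: |R|=0.85984 <1
  x=-0.513: |R|=0.80599 <1
  x=-1.414: |R|=2.00951 >1
  x=-1.404: |R|=1.98535 >1
  x=-1.106: |R|=1.37671 >1
Interval (-0.8250, 0).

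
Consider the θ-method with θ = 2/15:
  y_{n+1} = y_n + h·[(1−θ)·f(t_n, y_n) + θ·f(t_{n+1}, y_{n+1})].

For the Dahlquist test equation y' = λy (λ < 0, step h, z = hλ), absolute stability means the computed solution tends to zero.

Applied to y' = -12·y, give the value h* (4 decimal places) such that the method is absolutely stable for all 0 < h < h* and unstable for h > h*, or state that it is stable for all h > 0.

(-2.7273,0); λ=-12 ⇒ h* = (30/11)/12 = 0.2273.

With y'=λy (z=hλ):
  y_{n+1} = y_n + z·[13/15·y_n + 2/15·y_{n+1}] ⇒ (1 − 2/15z)y_{n+1} = (1 + 13/15z)y_n
  so R(z) = (1 + 13/15z)/(1 − 2/15z).

Find x<0 with |R(x)|<1.
x=-0.41: |R|=0.6113
R=−1: 1+13/15x = −1+2/15x ⇒ -11/15x=2 ⇒ x=2/(-11/15)=-2.7273
Confirm numerically:
  x=-2.549: |R|=0.90243 <1
  x=-2.522: |R|=0.88735 <1
  x=-1.472: |R|=0.23049 <1
  x=-3.238: |R|=1.26159 >1
  x=-2.812: |R|=1.04519 >1
Interval (-2.7273, 0).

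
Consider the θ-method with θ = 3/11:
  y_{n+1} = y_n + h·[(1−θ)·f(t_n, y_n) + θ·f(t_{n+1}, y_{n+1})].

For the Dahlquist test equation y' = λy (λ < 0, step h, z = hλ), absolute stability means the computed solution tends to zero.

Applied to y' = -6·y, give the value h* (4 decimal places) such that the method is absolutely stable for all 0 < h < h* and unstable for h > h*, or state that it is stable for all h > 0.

(-4.4000,0); λ=-6 ⇒ h* = (22/5)/6 = 0.7333.

On y'=λy, z=hλ:
  y_{n+1} = y_n + z·[8/11·y_n + 3/11·y_{n+1}] ⇒ (1 − 3/11z)y_{n+1} = (1 + 8/11z)y_n
  ⇒ R(z) = (1 + 8/11z)/(1 − 3/11z).

Solve |R(x)|<1 on ℝ⁻.
x=-0.9: |R|=0.2774
R=−1: 1+8/11x = −1+3/11x ⇒ -5/11x=2 ⇒ x=2/(-5/11)=-4.4000
Confirm numerically:
  x=-3.408: |R|=0.76630 <1
  x=-2.655: |R|=0.53994 <1
  x=-2.248: |R|=0.39360 <1
  x=-4.843: |R|=1.08676 >1
  x=-4.831: |R|=1.08453 >1
  x=-4.498: |R|=1.02000 >1
Stable set (-4.4000, 0).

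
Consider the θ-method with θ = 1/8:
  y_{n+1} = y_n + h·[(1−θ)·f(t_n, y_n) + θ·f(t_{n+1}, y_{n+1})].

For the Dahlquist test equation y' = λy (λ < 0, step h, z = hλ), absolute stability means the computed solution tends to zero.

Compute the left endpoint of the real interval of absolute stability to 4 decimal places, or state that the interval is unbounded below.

With y'=λy (z=hλ):
  y_{n+1} = y_n + z·[7/8·y_n + 1/8·y_{n+1}] ⇒ (1 − 1/8z)y_{n+1} = (1 + 7/8z)y_n
  Hence R(z) = (1 + 7/8z)/(1 − 1/8z).

Solve |R(x)|<1 on ℝ⁻.
x=-1.38: |R|=0.1770
R=−1: 1+7/8x = −1+1/8x ⇒ -3/4x=2 ⇒ x=2/(-3/4)=-2.6667
Confirm numerically:
  x=-2.186: |R|=0.71687 <1
  x=-2.058: |R|=0.63691 <1
  x=-1.910: |R|=0.54188 <1
  x=-1.802: |R|=0.47072 <1
  x=-3.228: |R|=1.29996 >1
  x=-3.008: |R|=1.18605 >1
Interval (-2.6667, 0).

left endpoint -2.6667.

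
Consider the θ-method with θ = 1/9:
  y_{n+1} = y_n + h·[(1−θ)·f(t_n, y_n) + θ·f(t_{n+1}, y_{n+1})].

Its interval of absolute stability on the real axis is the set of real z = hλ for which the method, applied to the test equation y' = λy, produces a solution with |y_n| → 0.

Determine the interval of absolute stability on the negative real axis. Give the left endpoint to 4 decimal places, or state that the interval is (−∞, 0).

z∈(-2.5714,0).

With y'=λy (z=hλ):
  y_{n+1} = y_n + z·[8/9·y_n + 1/9·y_{n+1}] ⇒ (1 − 1/9z)y_{n+1} = (1 + 8/9z)y_n
  so R(z) = (1 + 8/9z)/(1 − 1/9z).

Find x<0 with |R(x)|<1.
x=-1.26: |R|=0.1053
R=−1: 1+8/9x = −1+1/9x ⇒ -7/9x=2 ⇒ x=2/(-7/9)=-2.5714
Confirm numerically:
  x=-2.269: |R|=0.81214 <1
  x=-1.853: |R|=0.53663 <1
  x=-1.648: |R|=0.39294 <1
  x=-1.576: |R|=0.34115 <1
  x=-2.933: |R|=1.21210 >1
  x=-2.614: |R|=1.02566 >1
Stable set (-2.5714, 0).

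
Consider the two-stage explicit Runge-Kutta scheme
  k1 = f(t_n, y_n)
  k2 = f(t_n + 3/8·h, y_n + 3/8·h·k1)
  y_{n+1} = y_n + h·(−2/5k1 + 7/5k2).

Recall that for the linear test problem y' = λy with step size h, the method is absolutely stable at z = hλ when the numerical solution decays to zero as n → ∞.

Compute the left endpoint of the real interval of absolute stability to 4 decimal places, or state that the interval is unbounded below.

left endpoint -1.9048.

With y'=λy (z=hλ):
  k1=λy_n ⇒ h·k1=z·y_n;  k2=λ(1+3/8z)y_n ⇒ h·k2=z(1+3/8z)y_n
  y_{n+1}/y_n = 1 − 2/5z + 7/5z(1+3/8z) = 1 + z + 21/40z²
  ⇒ R(z) = 1 + z + 21/40z².

Find x<0 with |R(x)|<1.
x=-1.25: |R|=0.5703
R=1: x+21/40x²=0 ⇒ x=−40/21=-1.9048; min R=1−1/(4·21/40)=0.5238>−1
Confirm numerically:
  x=-1.371: |R|=0.61581 <1
  x=-0.969: |R|=0.52395 <1
  x=-0.866: |R|=0.52773 <1
  x=-2.396: |R|=1.61793 >1
  x=-2.103: |R|=1.21887 >1
Interval (-1.9048, 0).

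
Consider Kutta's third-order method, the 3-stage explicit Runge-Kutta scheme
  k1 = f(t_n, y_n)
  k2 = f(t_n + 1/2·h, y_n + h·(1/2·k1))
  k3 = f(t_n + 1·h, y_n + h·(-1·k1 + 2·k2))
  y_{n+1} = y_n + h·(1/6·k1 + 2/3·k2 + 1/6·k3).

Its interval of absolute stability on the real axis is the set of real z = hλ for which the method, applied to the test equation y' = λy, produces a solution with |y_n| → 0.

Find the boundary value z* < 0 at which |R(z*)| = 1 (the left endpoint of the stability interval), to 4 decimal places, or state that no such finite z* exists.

Set f=λy, z=hλ:
  order 3, 3-stage ⇒ R(z)=1+z+z^2/2+z^3/6
  (e.g. R(-1.29)=0.18427, |R|=0.18427)

Solve |R(x)|<1 on ℝ⁻.
x=-1.29: |R|=0.1843
|R(-1.98)|=0.3135 |R(-1.39)|=0.1284 |R(-1.34)|=0.1568
Bisect:
  x_lo=-2.9168 |R|=1.7989  x_hi=-0.3665 |R|=0.6925
  mid=-1.64164 |R|=0.03152 →hi
  mid=-2.27923 |R|=0.65518 →hi
  mid=-2.59803 |R|=1.14582 →lo
  mid=-2.43863 |R|=0.88223 →hi
  mid=-2.51833 |R|=1.00920 →lo
  mid=-2.47848 |R|=0.94454 →hi
  mid=-2.49840 |R|=0.97657 →hi
  ...
  [-2.51288,-2.51272] ⇒ x*=-2.5127
Interval (-2.5127, 0).

left endpoint -2.5127.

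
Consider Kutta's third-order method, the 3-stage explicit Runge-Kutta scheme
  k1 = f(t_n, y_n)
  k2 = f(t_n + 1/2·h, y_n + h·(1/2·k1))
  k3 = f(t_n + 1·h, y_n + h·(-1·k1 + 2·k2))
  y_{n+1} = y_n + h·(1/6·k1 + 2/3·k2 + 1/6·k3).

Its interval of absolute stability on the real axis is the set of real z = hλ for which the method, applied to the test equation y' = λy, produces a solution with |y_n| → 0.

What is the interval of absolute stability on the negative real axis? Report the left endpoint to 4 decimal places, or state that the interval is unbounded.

On y'=λy, z=hλ:
  order 3, 3-stage ⇒ R(z)=1+z+z^2/2+z^3/6
  (e.g. R(-1.04)=0.31332, |R|=0.31332)

Boundary: |R(x)|=1, x<0.
x=-1.04: |R|=0.3133
|R(-2.65)|=1.2404 |R(-2.27)|=0.6431 |R(-2.19)|=0.5425
Bisect:
  x_lo=-2.9669 |R|=1.9183  x_hi=-0.2425 |R|=0.7845
  mid=-1.60470 |R|=0.00587 →hi
  mid=-2.28580 |R|=0.66386 →hi
  mid=-2.62635 |R|=1.19679 →lo
  mid=-2.45607 |R|=0.90922 →hi
  mid=-2.54121 |R|=1.04742 →lo
  mid=-2.49864 |R|=0.97696 →hi
  mid=-2.51992 |R|=1.01184 →lo
  mid=-2.50928 |R|=0.99432 →hi
  ...
  [-2.51277,-2.51261] ⇒ x*=-2.5127
Stable set (-2.5127, 0).

(-2.5127, 0).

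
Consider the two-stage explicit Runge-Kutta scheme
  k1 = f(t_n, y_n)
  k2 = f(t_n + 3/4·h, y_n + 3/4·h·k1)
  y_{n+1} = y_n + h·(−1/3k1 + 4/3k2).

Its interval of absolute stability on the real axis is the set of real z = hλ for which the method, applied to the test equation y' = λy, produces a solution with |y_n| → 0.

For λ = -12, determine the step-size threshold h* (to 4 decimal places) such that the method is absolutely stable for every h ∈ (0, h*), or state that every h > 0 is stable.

(-1.0000,0); λ=-12 ⇒ h* = (1)/12 = 0.0833.

With y'=λy (z=hλ):
  k1=λy_n ⇒ h·k1=z·y_n;  k2=λ(1+3/4z)y_n ⇒ h·k2=z(1+3/4z)y_n
  y_{n+1}/y_n = 1 − 1/3z + 4/3z(1+3/4z) = 1 + z + z²
  so R(z) = 1 + z + z².

Find x<0 with |R(x)|<1.
x=-0.76: |R|=0.8176
R=1: x+1x²=0 ⇒ x=−1=-1.0000; min R=1−1/(4·1)=0.7500>−1
Confirm numerically:
  x=-0.859: |R|=0.87888 <1
  x=-0.573: |R|=0.75533 <1
  x=-0.535: |R|=0.75123 <1
  x=-0.462: |R|=0.75144 <1
  x=-1.286: |R|=1.36780 >1
  x=-1.185: |R|=1.21923 >1
So |R|<1 on (-1.0000, 0).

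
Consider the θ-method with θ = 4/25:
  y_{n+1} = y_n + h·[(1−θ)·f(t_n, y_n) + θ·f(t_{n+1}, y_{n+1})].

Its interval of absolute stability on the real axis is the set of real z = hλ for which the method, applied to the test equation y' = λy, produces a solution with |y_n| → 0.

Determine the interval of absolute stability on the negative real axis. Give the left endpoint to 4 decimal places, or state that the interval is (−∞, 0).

Test eqn y'=λy, z=hλ:
  y_{n+1} = y_n + z·[21/25·y_n + 4/25·y_{n+1}] ⇒ (1 − 4/25z)y_{n+1} = (1 + 21/25z)y_n
  ⇒ R(z) = (1 + 21/25z)/(1 − 4/25z).

Boundary: |R(x)|=1, x<0.
x=-0.6: |R|=0.4526
R=−1: 1+21/25x = −1+4/25x ⇒ -17/25x=2 ⇒ x=2/(-17/25)=-2.9412
Confirm numerically:
  x=-2.420: |R|=0.74452 <1
  x=-2.213: |R|=0.63432 <1
  x=-1.780: |R|=0.38543 <1
  x=-1.337: |R|=0.10139 <1
  x=-3.446: |R|=1.22128 >1
  x=-3.114: |R|=1.07844 >1
  x=-2.989: |R|=1.02200 >1
Interval (-2.9412, 0).

(-2.9412, 0).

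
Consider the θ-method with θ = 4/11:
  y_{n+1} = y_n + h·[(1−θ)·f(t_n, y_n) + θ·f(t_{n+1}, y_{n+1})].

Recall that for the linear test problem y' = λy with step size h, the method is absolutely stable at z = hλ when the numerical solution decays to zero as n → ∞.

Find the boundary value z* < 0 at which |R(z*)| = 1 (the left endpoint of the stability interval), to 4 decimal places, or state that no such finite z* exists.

Test eqn y'=λy, z=hλ:
  y_{n+1} = y_n + z·[7/11·y_n + 4/11·y_{n+1}] ⇒ (1 − 4/11z)y_{n+1} = (1 + 7/11z)y_n
  R(z) = (1 + 7/11z)/(1 − 4/11z).

Boundary: |R(x)|=1, x<0.
x=-0.8: |R|=0.3803
R=−1: 1+7/11x = −1+4/11x ⇒ -3/11x=2 ⇒ x=2/(-3/11)=-7.3333
Confirm numerically:
  x=-5.782: |R|=0.86363 <1
  x=-4.725: |R|=0.73829 <1
  x=-3.286: |R|=0.49710 <1
  x=-7.928: |R|=1.04177 >1
  x=-7.888: |R|=1.03911 >1
  x=-7.819: |R|=1.03446 >1
Stable set (-7.3333, 0).

left endpoint -7.3333.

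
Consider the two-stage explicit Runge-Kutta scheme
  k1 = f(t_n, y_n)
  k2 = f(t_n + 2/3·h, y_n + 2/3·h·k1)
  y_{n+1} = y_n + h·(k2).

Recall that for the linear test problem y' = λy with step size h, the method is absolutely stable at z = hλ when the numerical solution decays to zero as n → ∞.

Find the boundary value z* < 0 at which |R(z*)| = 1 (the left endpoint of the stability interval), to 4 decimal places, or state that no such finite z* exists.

Set f=λy, z=hλ:
  k1=λy_n ⇒ h·k1=z·y_n;  k2=λ(1+2/3z)y_n ⇒ h·k2=z(1+2/3z)y_n
  y_{n+1}/y_n = 1 + z(1+2/3z) = 1 + z + 2/3z²
  ⇒ R(z) = 1 + z + 2/3z².

Boundary: |R(x)|=1, x<0.
x=-1.56: |R|=1.0624
R=1: x+2/3x²=0 ⇒ x=−3/2=-1.5000; min R=1−1/(4·2/3)=0.6250>−1
Confirm numerically:
  x=-1.308: |R|=0.83258 <1
  x=-1.273: |R|=0.80735 <1
  x=-0.958: |R|=0.65384 <1
  x=-0.606: |R|=0.63882 <1
  x=-2.004: |R|=1.67334 >1
  x=-1.974: |R|=1.62378 >1
Stable set (-1.5000, 0).

z* = -1.5000.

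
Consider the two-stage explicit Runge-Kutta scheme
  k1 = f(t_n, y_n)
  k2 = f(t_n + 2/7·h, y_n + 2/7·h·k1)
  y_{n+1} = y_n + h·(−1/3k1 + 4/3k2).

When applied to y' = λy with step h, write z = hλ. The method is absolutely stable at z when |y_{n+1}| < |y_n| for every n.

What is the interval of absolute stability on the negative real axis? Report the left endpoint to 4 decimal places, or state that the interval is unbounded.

(-2.6250, 0).

With y'=λy (z=hλ):
  k1=λy_n ⇒ h·k1=z·y_n;  k2=λ(1+2/7z)y_n ⇒ h·k2=z(1+2/7z)y_n
  y_{n+1}/y_n = 1 − 1/3z + 4/3z(1+2/7z) = 1 + z + 8/21z²
  so R(z) = 1 + z + 8/21z².

Boundary: |R(x)|=1, x<0.
x=-1.68: |R|=0.3952
R=1: x+8/21x²=0 ⇒ x=−21/8=-2.6250; min R=1−1/(4·8/21)=0.3438>−1
Confirm numerically:
  x=-2.591: |R|=0.96644 <1
  x=-2.422: |R|=0.81270 <1
  x=-2.152: |R|=0.61223 <1
  x=-3.191: |R|=1.68804 >1
  x=-2.892: |R|=1.29416 >1
  x=-2.702: |R|=1.07926 >1
Interval (-2.6250, 0).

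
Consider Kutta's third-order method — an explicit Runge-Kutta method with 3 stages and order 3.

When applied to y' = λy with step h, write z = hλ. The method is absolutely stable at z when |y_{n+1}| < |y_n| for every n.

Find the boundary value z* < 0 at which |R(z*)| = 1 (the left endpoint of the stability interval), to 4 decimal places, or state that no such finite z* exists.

left endpoint -2.5127.

Set f=λy, z=hλ:
  order 3, 3-stage ⇒ R(z)=1+z+z^2/2+z^3/6
  (e.g. R(-0.5)=0.60417, |R|=0.60417)

Need |R(x)|<1, x<0.
x=-0.5: |R|=0.6042
|R(-2.53)|=1.0286 |R(-1.86)|=0.2027 |R(-1.05)|=0.3083
Bisect:
  x_lo=-2.9558 |R|=1.8915  x_hi=-0.2024 |R|=0.8167
  mid=-1.57912 |R|=0.01141 →hi
  mid=-2.26747 |R|=0.63976 →hi
  mid=-2.61164 |R|=1.17016 →lo
  mid=-2.43955 |R|=0.88365 →hi
  mid=-2.52560 |R|=1.02126 →lo
  mid=-2.48258 |R|=0.95108 →hi
  mid=-2.50409 |R|=0.98582 →hi
  mid=-2.51484 |R|=1.00345 →lo
  mid=-2.50946 |R|=0.99461 →hi
  mid=-2.51215 |R|=0.99903 →hi
  ...
  [-2.51283,-2.51266] ⇒ x*=-2.5127
Stable set (-2.5127, 0).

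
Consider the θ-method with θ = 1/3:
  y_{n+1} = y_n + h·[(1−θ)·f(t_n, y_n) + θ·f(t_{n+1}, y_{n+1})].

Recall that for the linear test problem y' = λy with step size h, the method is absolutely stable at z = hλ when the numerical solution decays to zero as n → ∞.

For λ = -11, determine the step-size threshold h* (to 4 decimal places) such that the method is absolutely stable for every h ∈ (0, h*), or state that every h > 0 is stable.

Test eqn y'=λy, z=hλ:
  y_{n+1} = y_n + z·[2/3·y_n + 1/3·y_{n+1}] ⇒ (1 − 1/3z)y_{n+1} = (1 + 2/3z)y_n
  ⇒ R(z) = (1 + 2/3z)/(1 − 1/3z).

Solve |R(x)|<1 on ℝ⁻.
x=-0.39: |R|=0.6549
R=−1: 1+2/3x = −1+1/3x ⇒ -1/3x=2 ⇒ x=2/(-1/3)=-6.0000
Confirm numerically:
  x=-5.931: |R|=0.99227 <1
  x=-5.639: |R|=0.95821 <1
  x=-3.935: |R|=0.70224 <1
  x=-2.866: |R|=0.46573 <1
  x=-6.564: |R|=1.05897 >1
  x=-6.542: |R|=1.05680 >1
Interval (-6.0000, 0).

(-6.0000,0); λ=-11 ⇒ h* = (6)/11 = 0.5455.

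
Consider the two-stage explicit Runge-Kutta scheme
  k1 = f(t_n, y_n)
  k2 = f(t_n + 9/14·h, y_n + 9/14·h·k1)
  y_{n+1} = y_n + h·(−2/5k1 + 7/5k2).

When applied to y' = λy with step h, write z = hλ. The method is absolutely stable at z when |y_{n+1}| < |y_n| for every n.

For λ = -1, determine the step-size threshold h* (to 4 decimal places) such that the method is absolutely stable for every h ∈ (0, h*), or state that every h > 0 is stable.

On y'=λy, z=hλ:
  k1=λy_n ⇒ h·k1=z·y_n;  k2=λ(1+9/14z)y_n ⇒ h·k2=z(1+9/14z)y_n
  y_{n+1}/y_n = 1 − 2/5z + 7/5z(1+9/14z) = 1 + z + 9/10z²
  so R(z) = 1 + z + 9/10z².

Solve |R(x)|<1 on ℝ⁻.
x=-1.67: |R|=1.8400
R=1: x+9/10x²=0 ⇒ x=−10/9=-1.1111; min R=1−1/(4·9/10)=0.7222>−1
Confirm numerically:
  x=-0.886: |R|=0.82050 <1
  x=-0.787: |R|=0.77043 <1
  x=-0.641: |R|=0.72879 <1
  x=-1.594: |R|=1.69275 >1
  x=-1.323: |R|=1.25230 >1
Interval (-1.1111, 0).

(-1.1111,0); λ=-1 ⇒ h* = (10/9)/1 = 1.1111.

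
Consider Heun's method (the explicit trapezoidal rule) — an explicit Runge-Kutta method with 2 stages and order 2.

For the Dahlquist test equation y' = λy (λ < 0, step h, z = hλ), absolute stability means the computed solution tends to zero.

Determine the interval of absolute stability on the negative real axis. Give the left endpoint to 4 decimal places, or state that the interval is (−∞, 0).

z∈(-2.0000,0).

Test eqn y'=λy, z=hλ:
  order 2, 2-stage ⇒ R(z)=1+z+z^2/2
  (e.g. R(-1.41)=0.58405, |R|=0.58405)

Need |R(x)|<1, x<0.
x=-1.41: |R|=0.5840
|R(-2.36)|=1.4248 |R(-1.42)|=0.5882 |R(-1.14)|=0.5098
Bisect:
  x_lo=-2.4012 |R|=1.4816  x_hi=-0.1337 |R|=0.8752
  mid=-1.26743 |R|=0.53576 →hi
  mid=-1.83430 |R|=0.84803 →hi
  mid=-2.11774 |R|=1.12467 →lo
  mid=-1.97602 |R|=0.97631 →hi
  mid=-2.04688 |R|=1.04798 →lo
  mid=-2.01145 |R|=1.01152 →lo
  mid=-1.99373 |R|=0.99375 →hi
  ...
  [-2.00010,-1.99996] ⇒ x*=-2.0000
Interval (-2.0000, 0).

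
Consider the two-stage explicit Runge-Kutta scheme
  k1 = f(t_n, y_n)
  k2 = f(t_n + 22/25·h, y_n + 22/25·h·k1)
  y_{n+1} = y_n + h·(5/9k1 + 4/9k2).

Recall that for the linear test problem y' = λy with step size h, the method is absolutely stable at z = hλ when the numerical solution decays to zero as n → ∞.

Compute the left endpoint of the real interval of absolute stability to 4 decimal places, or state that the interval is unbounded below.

left endpoint -2.5568.

With y'=λy (z=hλ):
  k1=λy_n ⇒ h·k1=z·y_n;  k2=λ(1+22/25z)y_n ⇒ h·k2=z(1+22/25z)y_n
  y_{n+1}/y_n = 1 + 5/9z + 4/9z(1+22/25z) = 1 + z + 88/225z²
  so R(z) = 1 + z + 88/225z².

Find x<0 with |R(x)|<1.
x=-1.54: |R|=0.3876
R=1: x+88/225x²=0 ⇒ x=−225/88=-2.5568; min R=1−1/(4·88/225)=0.3608>−1
Confirm numerically:
  x=-1.948: |R|=0.53615 <1
  x=-1.884: |R|=0.50423 <1
  x=-1.539: |R|=0.38735 <1
  x=-2.860: |R|=1.33913 >1
  x=-2.687: |R|=1.13681 >1
  x=-2.590: |R|=1.03361 >1
Interval (-2.5568, 0).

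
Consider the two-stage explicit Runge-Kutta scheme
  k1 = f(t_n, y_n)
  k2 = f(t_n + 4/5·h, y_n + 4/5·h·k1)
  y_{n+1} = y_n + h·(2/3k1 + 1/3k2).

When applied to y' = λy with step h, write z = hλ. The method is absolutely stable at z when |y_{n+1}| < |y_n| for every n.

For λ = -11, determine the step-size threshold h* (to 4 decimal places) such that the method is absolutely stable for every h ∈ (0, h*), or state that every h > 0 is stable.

(-3.7500,0); λ=-11 ⇒ h* = (15/4)/11 = 0.3409.

Test eqn y'=λy, z=hλ:
  k1=λy_n ⇒ h·k1=z·y_n;  k2=λ(1+4/5z)y_n ⇒ h·k2=z(1+4/5z)y_n
  y_{n+1}/y_n = 1 + 2/3z + 1/3z(1+4/5z) = 1 + z + 4/15z²
  R(z) = 1 + z + 4/15z².

Solve |R(x)|<1 on ℝ⁻.
x=-1.05: |R|=0.2440
R=1: x+4/15x²=0 ⇒ x=−15/4=-3.7500; min R=1−1/(4·4/15)=0.0625>−1
Confirm numerically:
  x=-3.281: |R|=0.58966 <1
  x=-2.704: |R|=0.24576 <1
  x=-2.321: |R|=0.11554 <1
  x=-1.699: |R|=0.07076 <1
  x=-4.096: |R|=1.37792 >1
  x=-3.830: |R|=1.08171 >1
So |R|<1 on (-3.7500, 0).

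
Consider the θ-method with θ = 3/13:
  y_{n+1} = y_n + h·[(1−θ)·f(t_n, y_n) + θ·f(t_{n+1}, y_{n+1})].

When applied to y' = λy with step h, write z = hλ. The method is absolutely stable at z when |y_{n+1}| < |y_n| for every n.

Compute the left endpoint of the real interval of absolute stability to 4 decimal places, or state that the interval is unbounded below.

Set f=λy, z=hλ:
  y_{n+1} = y_n + z·[10/13·y_n + 3/13·y_{n+1}] ⇒ (1 − 3/13z)y_{n+1} = (1 + 10/13z)y_n
  ⇒ R(z) = (1 + 10/13z)/(1 − 3/13z).

Solve |R(x)|<1 on ℝ⁻.
x=-1.41: |R|=0.0638
R=−1: 1+10/13x = −1+3/13x ⇒ -7/13x=2 ⇒ x=2/(-7/13)=-3.7143
Confirm numerically:
  x=-3.372: |R|=0.89635 <1
  x=-3.252: |R|=0.85780 <1
  x=-2.116: |R|=0.42175 <1
  x=-4.077: |R|=1.10063 >1
  x=-3.894: |R|=1.05097 >1
  x=-3.807: |R|=1.02658 >1
Interval (-3.7143, 0).

z* = -3.7143.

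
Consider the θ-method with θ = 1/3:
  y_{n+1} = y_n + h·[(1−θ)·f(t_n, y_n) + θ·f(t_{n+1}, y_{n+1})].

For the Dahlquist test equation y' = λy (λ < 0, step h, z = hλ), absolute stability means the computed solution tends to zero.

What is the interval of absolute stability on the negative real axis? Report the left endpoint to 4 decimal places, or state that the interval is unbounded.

With y'=λy (z=hλ):
  y_{n+1} = y_n + z·[2/3·y_n + 1/3·y_{n+1}] ⇒ (1 − 1/3z)y_{n+1} = (1 + 2/3z)y_n
  R(z) = (1 + 2/3z)/(1 − 1/3z).

Solve |R(x)|<1 on ℝ⁻.
x=-0.37: |R|=0.6706
R=−1: 1+2/3x = −1+1/3x ⇒ -1/3x=2 ⇒ x=2/(-1/3)=-6.0000
Confirm numerically:
  x=-4.154: |R|=0.74196 <1
  x=-2.986: |R|=0.49649 <1
  x=-2.935: |R|=0.48357 <1
  x=-6.438: |R|=1.04641 >1
  x=-6.031: |R|=1.00343 >1
Stable set (-6.0000, 0).

z∈(-6.0000,0).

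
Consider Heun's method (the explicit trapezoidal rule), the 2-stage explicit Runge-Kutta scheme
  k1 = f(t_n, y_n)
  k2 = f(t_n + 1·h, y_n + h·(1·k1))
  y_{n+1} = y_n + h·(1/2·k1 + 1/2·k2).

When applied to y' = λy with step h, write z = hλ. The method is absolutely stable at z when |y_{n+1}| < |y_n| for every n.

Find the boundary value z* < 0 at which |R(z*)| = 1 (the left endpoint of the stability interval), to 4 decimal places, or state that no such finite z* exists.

On y'=λy, z=hλ:
  order 2, 2-stage ⇒ R(z)=1+z+z^2/2
  (e.g. R(-1.47)=0.61045, |R|=0.61045)

Need |R(x)|<1, x<0.
x=-1.47: |R|=0.6104
|R(-1.14)|=0.5098 |R(-1.03)|=0.5005 |R(-0.62)|=0.5722
Bisect:
  x_lo=-2.7640 |R|=2.0558  x_hi=-0.0954 |R|=0.9092
  mid=-1.42966 |R|=0.59231 →hi
  mid=-2.09681 |R|=1.10150 →lo
  mid=-1.76324 |R|=0.79127 →hi
  mid=-1.93003 |R|=0.93248 →hi
  mid=-2.01342 |R|=1.01351 →lo
  mid=-1.97172 |R|=0.97212 →hi
  mid=-1.99257 |R|=0.99260 →hi
  mid=-2.00300 |R|=1.00300 →lo
  mid=-1.99778 |R|=0.99779 →hi
  ...
  [-2.00006,-1.99990] ⇒ x*=-2.0000
Interval (-2.0000, 0).

z* = -2.0000.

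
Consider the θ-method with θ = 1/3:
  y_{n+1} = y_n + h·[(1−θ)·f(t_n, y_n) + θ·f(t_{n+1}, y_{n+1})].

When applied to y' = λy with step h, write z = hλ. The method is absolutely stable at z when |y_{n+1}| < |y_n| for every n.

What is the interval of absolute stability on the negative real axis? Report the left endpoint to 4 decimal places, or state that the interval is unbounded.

(-6.0000, 0).

With y'=λy (z=hλ):
  y_{n+1} = y_n + z·[2/3·y_n + 1/3·y_{n+1}] ⇒ (1 − 1/3z)y_{n+1} = (1 + 2/3z)y_n
  so R(z) = (1 + 2/3z)/(1 − 1/3z).

Boundary: |R(x)|=1, x<0.
x=-1.37: |R|=0.0595
R=−1: 1+2/3x = −1+1/3x ⇒ -1/3x=2 ⇒ x=2/(-1/3)=-6.0000
Confirm numerically:
  x=-5.149: |R|=0.89557 <1
  x=-3.906: |R|=0.69679 <1
  x=-3.768: |R|=0.67021 <1
  x=-2.853: |R|=0.46233 <1
  x=-6.247: |R|=1.02671 >1
  x=-6.133: |R|=1.01456 >1
So |R|<1 on (-6.0000, 0).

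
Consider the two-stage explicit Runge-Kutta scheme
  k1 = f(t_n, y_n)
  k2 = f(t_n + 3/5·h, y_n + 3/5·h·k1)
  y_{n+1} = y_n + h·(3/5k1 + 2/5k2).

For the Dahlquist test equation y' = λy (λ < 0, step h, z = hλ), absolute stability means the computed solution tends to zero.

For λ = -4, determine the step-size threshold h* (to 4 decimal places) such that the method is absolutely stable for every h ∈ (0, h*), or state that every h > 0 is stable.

On y'=λy, z=hλ:
  k1=λy_n ⇒ h·k1=z·y_n;  k2=λ(1+3/5z)y_n ⇒ h·k2=z(1+3/5z)y_n
  y_{n+1}/y_n = 1 + 3/5z + 2/5z(1+3/5z) = 1 + z + 6/25z²
  R(z) = 1 + z + 6/25z².

Boundary: |R(x)|=1, x<0.
x=-1.41: |R|=0.0671
R=1: x+6/25x²=0 ⇒ x=−25/6=-4.1667; min R=1−1/(4·6/25)=-0.0417>−1
Confirm numerically:
  x=-3.144: |R|=0.22834 <1
  x=-2.980: |R|=0.15130 <1
  x=-2.742: |R|=0.06246 <1
  x=-2.346: |R|=0.02511 <1
  x=-4.364: |R|=1.20668 >1
  x=-4.359: |R|=1.20121 >1
  x=-4.300: |R|=1.13760 >1
So |R|<1 on (-4.1667, 0).

(-4.1667,0); λ=-4 ⇒ h* = (25/6)/4 = 1.0417.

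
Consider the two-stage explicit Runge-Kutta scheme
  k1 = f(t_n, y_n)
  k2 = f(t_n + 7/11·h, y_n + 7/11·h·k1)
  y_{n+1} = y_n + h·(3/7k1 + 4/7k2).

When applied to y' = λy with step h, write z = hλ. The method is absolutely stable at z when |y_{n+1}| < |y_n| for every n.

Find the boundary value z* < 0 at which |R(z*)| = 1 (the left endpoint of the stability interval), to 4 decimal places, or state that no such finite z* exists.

left endpoint -2.7500.

Set f=λy, z=hλ:
  k1=λy_n ⇒ h·k1=z·y_n;  k2=λ(1+7/11z)y_n ⇒ h·k2=z(1+7/11z)y_n
  y_{n+1}/y_n = 1 + 3/7z + 4/7z(1+7/11z) = 1 + z + 4/11z²
  Hence R(z) = 1 + z + 4/11z².

Boundary: |R(x)|=1, x<0.
x=-0.62: |R|=0.5198
R=1: x+4/11x²=0 ⇒ x=−11/4=-2.7500; min R=1−1/(4·4/11)=0.3125>−1
Confirm numerically:
  x=-2.634: |R|=0.88889 <1
  x=-2.111: |R|=0.50948 <1
  x=-1.839: |R|=0.39079 <1
  x=-1.104: |R|=0.33921 <1
  x=-2.871: |R|=1.12632 >1
  x=-2.851: |R|=1.10471 >1
Interval (-2.7500, 0).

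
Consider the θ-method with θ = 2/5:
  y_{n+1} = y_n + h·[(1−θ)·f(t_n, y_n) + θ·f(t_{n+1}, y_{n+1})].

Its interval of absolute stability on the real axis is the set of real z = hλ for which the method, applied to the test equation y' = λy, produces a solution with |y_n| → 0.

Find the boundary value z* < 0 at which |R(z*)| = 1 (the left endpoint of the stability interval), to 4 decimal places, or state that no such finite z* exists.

Set f=λy, z=hλ:
  y_{n+1} = y_n + z·[3/5·y_n + 2/5·y_{n+1}] ⇒ (1 − 2/5z)y_{n+1} = (1 + 3/5z)y_n
  ⇒ R(z) = (1 + 3/5z)/(1 − 2/5z).

Boundary: |R(x)|=1, x<0.
x=-1.65: |R|=0.0060
R=−1: 1+3/5x = −1+2/5x ⇒ -1/5x=2 ⇒ x=2/(-1/5)=-10.0000
Confirm numerically:
  x=-7.038: |R|=0.84473 <1
  x=-6.966: |R|=0.83974 <1
  x=-5.021: |R|=0.66899 <1
  x=-10.038: |R|=1.00152 >1
  x=-10.022: |R|=1.00088 >1
Interval (-10.0000, 0).

z* = -10.0000.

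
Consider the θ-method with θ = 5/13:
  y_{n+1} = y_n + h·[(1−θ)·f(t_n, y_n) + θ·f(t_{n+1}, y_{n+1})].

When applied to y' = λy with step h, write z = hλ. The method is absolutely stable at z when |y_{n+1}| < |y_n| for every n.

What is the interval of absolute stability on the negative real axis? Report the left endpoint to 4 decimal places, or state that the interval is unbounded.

z∈(-8.6667,0).

Set f=λy, z=hλ:
  y_{n+1} = y_n + z·[8/13·y_n + 5/13·y_{n+1}] ⇒ (1 − 5/13z)y_{n+1} = (1 + 8/13z)y_n
  so R(z) = (1 + 8/13z)/(1 − 5/13z).

Solve |R(x)|<1 on ℝ⁻.
x=-1.01: |R|=0.2726
R=−1: 1+8/13x = −1+5/13x ⇒ -3/13x=2 ⇒ x=2/(-3/13)=-8.6667
Confirm numerically:
  x=-6.502: |R|=0.85731 <1
  x=-6.402: |R|=0.84906 <1
  x=-4.627: |R|=0.66462 <1
  x=-3.514: |R|=0.49434 <1
  x=-9.178: |R|=1.02605 >1
  x=-9.071: |R|=1.02079 >1
  x=-9.068: |R|=1.02064 >1
Interval (-8.6667, 0).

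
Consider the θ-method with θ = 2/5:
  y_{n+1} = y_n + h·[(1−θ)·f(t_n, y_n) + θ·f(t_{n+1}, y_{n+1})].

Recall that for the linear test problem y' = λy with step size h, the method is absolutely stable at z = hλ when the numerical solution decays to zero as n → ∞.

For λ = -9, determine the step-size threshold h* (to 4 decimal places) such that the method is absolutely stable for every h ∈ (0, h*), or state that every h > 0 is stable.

(-10.0000,0); λ=-9 ⇒ h* = (10)/9 = 1.1111.

On y'=λy, z=hλ:
  y_{n+1} = y_n + z·[3/5·y_n + 2/5·y_{n+1}] ⇒ (1 − 2/5z)y_{n+1} = (1 + 3/5z)y_n
  ⇒ R(z) = (1 + 3/5z)/(1 − 2/5z).

Find x<0 with |R(x)|<1.
x=-1.6: |R|=0.0244
R=−1: 1+3/5x = −1+2/5x ⇒ -1/5x=2 ⇒ x=2/(-1/5)=-10.0000
Confirm numerically:
  x=-6.980: |R|=0.84072 <1
  x=-6.408: |R|=0.79838 <1
  x=-5.946: |R|=0.76000 <1
  x=-10.384: |R|=1.01490 >1
  x=-10.219: |R|=1.00861 >1
So |R|<1 on (-10.0000, 0).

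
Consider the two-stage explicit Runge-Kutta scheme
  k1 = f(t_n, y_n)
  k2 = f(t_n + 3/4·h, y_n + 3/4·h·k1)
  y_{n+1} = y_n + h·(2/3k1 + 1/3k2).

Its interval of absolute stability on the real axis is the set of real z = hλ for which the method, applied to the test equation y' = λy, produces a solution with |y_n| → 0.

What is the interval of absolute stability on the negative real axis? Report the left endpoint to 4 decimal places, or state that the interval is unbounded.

(-4.0000, 0).

Test eqn y'=λy, z=hλ:
  k1=λy_n ⇒ h·k1=z·y_n;  k2=λ(1+3/4z)y_n ⇒ h·k2=z(1+3/4z)y_n
  y_{n+1}/y_n = 1 + 2/3z + 1/3z(1+3/4z) = 1 + z + 1/4z²
  Hence R(z) = 1 + z + 1/4z².

Solve |R(x)|<1 on ℝ⁻.
x=-1.25: |R|=0.1406
R=1: x+1/4x²=0 ⇒ x=−4=-4.0000; min R=1−1/(4·1/4)=0.0000>−1
Confirm numerically:
  x=-3.577: |R|=0.62173 <1
  x=-3.294: |R|=0.41861 <1
  x=-2.906: |R|=0.20521 <1
  x=-2.604: |R|=0.09120 <1
  x=-4.346: |R|=1.37593 >1
  x=-4.151: |R|=1.15670 >1
  x=-4.100: |R|=1.10250 >1
Stable set (-4.0000, 0).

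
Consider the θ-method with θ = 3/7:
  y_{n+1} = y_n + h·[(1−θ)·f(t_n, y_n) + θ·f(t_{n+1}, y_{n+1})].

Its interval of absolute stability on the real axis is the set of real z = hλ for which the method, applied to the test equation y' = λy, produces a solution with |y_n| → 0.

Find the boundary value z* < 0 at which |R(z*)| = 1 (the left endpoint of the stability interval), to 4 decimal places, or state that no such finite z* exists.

Test eqn y'=λy, z=hλ:
  y_{n+1} = y_n + z·[4/7·y_n + 3/7·y_{n+1}] ⇒ (1 − 3/7z)y_{n+1} = (1 + 4/7z)y_n
  Hence R(z) = (1 + 4/7z)/(1 − 3/7z).

Need |R(x)|<1, x<0.
x=-0.87: |R|=0.3663
R=−1: 1+4/7x = −1+3/7x ⇒ -1/7x=2 ⇒ x=2/(-1/7)=-14.0000
Confirm numerically:
  x=-13.960: |R|=0.99918 <1
  x=-12.480: |R|=0.96580 <1
  x=-12.214: |R|=0.95908 <1
  x=-12.120: |R|=0.95664 <1
  x=-14.432: |R|=1.00859 >1
  x=-14.258: |R|=1.00518 >1
  x=-14.150: |R|=1.00303 >1
Interval (-14.0000, 0).

left endpoint -14.0000.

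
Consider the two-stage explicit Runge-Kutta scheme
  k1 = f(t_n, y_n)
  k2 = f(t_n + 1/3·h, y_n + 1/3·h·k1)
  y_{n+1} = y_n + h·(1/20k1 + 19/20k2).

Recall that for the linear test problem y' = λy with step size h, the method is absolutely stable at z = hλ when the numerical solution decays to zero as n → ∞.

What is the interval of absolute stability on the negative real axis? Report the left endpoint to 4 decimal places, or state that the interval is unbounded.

With y'=λy (z=hλ):
  k1=λy_n ⇒ h·k1=z·y_n;  k2=λ(1+1/3z)y_n ⇒ h·k2=z(1+1/3z)y_n
  y_{n+1}/y_n = 1 + 1/20z + 19/20z(1+1/3z) = 1 + z + 19/60z²
  ⇒ R(z) = 1 + z + 19/60z².

Need |R(x)|<1, x<0.
x=-0.97: |R|=0.3280
R=1: x+19/60x²=0 ⇒ x=−60/19=-3.1579; min R=1−1/(4·19/60)=0.2105>−1
Confirm numerically:
  x=-3.121: |R|=0.96354 <1
  x=-2.696: |R|=0.60567 <1
  x=-2.435: |R|=0.44259 <1
  x=-1.808: |R|=0.22714 <1
  x=-3.631: |R|=1.54398 >1
  x=-3.406: |R|=1.26760 >1
  x=-3.206: |R|=1.04884 >1
Interval (-3.1579, 0).

z∈(-3.1579,0).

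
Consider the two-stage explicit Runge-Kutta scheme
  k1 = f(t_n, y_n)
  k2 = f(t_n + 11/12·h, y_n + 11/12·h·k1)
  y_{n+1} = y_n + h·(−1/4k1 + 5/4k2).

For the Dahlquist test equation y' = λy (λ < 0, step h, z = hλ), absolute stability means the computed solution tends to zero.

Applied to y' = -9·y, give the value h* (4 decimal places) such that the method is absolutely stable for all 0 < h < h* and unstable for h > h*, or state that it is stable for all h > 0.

(-0.8727,0); λ=-9 ⇒ h* = (48/55)/9 = 0.0970.

Test eqn y'=λy, z=hλ:
  k1=λy_n ⇒ h·k1=z·y_n;  k2=λ(1+11/12z)y_n ⇒ h·k2=z(1+11/12z)y_n
  y_{n+1}/y_n = 1 − 1/4z + 5/4z(1+11/12z) = 1 + z + 55/48z²
  Hence R(z) = 1 + z + 55/48z².

Need |R(x)|<1, x<0.
x=-0.6: |R|=0.8125
R=1: x+55/48x²=0 ⇒ x=−48/55=-0.8727; min R=1−1/(4·55/48)=0.7818>−1
Confirm numerically:
  x=-0.804: |R|=0.93668 <1
  x=-0.600: |R|=0.81250 <1
  x=-0.419: |R|=0.78216 <1
  x=-1.186: |R|=1.42572 >1
  x=-0.913: |R|=1.04213 >1
  x=-0.894: |R|=1.02179 >1
Stable set (-0.8727, 0).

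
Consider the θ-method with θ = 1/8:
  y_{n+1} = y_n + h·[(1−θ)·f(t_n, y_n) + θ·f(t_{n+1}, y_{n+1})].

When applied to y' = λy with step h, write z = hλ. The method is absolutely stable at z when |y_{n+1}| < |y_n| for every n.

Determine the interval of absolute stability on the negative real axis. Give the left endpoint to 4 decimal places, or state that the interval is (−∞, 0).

(-2.6667, 0).

Test eqn y'=λy, z=hλ:
  y_{n+1} = y_n + z·[7/8·y_n + 1/8·y_{n+1}] ⇒ (1 − 1/8z)y_{n+1} = (1 + 7/8z)y_n
  so R(z) = (1 + 7/8z)/(1 − 1/8z).

Solve |R(x)|<1 on ℝ⁻.
x=-0.95: |R|=0.1508
R=−1: 1+7/8x = −1+1/8x ⇒ -3/4x=2 ⇒ x=2/(-3/4)=-2.6667
Confirm numerically:
  x=-2.421: |R|=0.85855 <1
  x=-1.651: |R|=0.36856 <1
  x=-1.456: |R|=0.23181 <1
  x=-3.195: |R|=1.28316 >1
  x=-3.075: |R|=1.22122 >1
  x=-2.872: |R|=1.11332 >1
Interval (-2.6667, 0).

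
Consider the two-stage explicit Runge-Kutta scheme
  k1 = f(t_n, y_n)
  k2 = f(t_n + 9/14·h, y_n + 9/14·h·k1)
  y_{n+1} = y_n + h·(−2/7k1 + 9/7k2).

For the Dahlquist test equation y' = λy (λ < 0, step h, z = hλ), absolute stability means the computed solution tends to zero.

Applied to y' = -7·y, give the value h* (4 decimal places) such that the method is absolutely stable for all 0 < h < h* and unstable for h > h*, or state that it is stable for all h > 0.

(-1.2099,0); λ=-7 ⇒ h* = (98/81)/7 = 0.1728.

Test eqn y'=λy, z=hλ:
  k1=λy_n ⇒ h·k1=z·y_n;  k2=λ(1+9/14z)y_n ⇒ h·k2=z(1+9/14z)y_n
  y_{n+1}/y_n = 1 − 2/7z + 9/7z(1+9/14z) = 1 + z + 81/98z²
  ⇒ R(z) = 1 + z + 81/98z².

Find x<0 with |R(x)|<1.
x=-1.73: |R|=1.7437
R=1: x+81/98x²=0 ⇒ x=−98/81=-1.2099; min R=1−1/(4·81/98)=0.6975>−1
Confirm numerically:
  x=-1.130: |R|=0.92540 <1
  x=-0.974: |R|=0.81011 <1
  x=-0.567: |R|=0.69872 <1
  x=-1.802: |R|=1.88191 >1
  x=-1.699: |R|=1.68686 >1
Stable set (-1.2099, 0).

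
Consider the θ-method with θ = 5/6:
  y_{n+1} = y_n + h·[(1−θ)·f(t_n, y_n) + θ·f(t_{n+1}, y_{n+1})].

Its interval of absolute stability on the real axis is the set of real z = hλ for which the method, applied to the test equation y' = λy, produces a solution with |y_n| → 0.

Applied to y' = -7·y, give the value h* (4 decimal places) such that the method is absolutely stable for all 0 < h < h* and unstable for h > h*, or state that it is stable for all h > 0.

unbounded; (−∞, 0). Any h>0 works for λ=-7.

Set f=λy, z=hλ:
  y_{n+1} = y_n + z·[1/6·y_n + 5/6·y_{n+1}] ⇒ (1 − 5/6z)y_{n+1} = (1 + 1/6z)y_n
  R(z) = (1 + 1/6z)/(1 − 5/6z).

Boundary: |R(x)|=1, x<0.
x=-1.18: |R|=0.4050
x=-2: |R|=0.2500
x=-10: |R|=0.0714
x=-100: |R|=0.1858
θ=5/6≥1/2 ⇒ |1+1/6x|<|1−5/6x| ∀x<0 ⇒ stable on all of ℝ⁻.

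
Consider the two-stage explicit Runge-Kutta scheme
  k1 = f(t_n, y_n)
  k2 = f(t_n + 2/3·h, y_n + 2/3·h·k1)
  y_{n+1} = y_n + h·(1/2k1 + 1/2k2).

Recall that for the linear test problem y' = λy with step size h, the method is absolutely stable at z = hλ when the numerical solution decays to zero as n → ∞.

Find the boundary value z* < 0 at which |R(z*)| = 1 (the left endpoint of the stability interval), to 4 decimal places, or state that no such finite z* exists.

left endpoint -3.0000.

Set f=λy, z=hλ:
  k1=λy_n ⇒ h·k1=z·y_n;  k2=λ(1+2/3z)y_n ⇒ h·k2=z(1+2/3z)y_n
  y_{n+1}/y_n = 1 + 1/2z + 1/2z(1+2/3z) = 1 + z + 1/3z²
  so R(z) = 1 + z + 1/3z².

Find x<0 with |R(x)|<1.
x=-1.55: |R|=0.2508
R=1: x+1/3x²=0 ⇒ x=−3=-3.0000; min R=1−1/(4·1/3)=0.2500>−1
Confirm numerically:
  x=-2.560: |R|=0.62453 <1
  x=-2.215: |R|=0.42041 <1
  x=-1.837: |R|=0.28786 <1
  x=-1.737: |R|=0.26872 <1
  x=-3.596: |R|=1.71441 >1
  x=-3.097: |R|=1.10014 >1
Stable set (-3.0000, 0).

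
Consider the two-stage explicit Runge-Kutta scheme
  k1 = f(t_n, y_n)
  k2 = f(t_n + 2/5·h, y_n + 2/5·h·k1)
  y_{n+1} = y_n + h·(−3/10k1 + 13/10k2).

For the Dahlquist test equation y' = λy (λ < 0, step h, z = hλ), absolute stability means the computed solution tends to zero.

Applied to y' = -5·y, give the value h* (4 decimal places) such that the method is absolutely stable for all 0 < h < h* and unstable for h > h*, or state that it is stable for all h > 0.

On y'=λy, z=hλ:
  k1=λy_n ⇒ h·k1=z·y_n;  k2=λ(1+2/5z)y_n ⇒ h·k2=z(1+2/5z)y_n
  y_{n+1}/y_n = 1 − 3/10z + 13/10z(1+2/5z) = 1 + z + 13/25z²
  so R(z) = 1 + z + 13/25z².

Boundary: |R(x)|=1, x<0.
x=-0.86: |R|=0.5246
R=1: x+13/25x²=0 ⇒ x=−25/13=-1.9231; min R=1−1/(4·13/25)=0.5192>−1
Confirm numerically:
  x=-1.549: |R|=0.69869 <1
  x=-1.530: |R|=0.68727 <1
  x=-1.425: |R|=0.63093 <1
  x=-1.007: |R|=0.52031 <1
  x=-2.333: |R|=1.49730 >1
  x=-2.099: |R|=1.19202 >1
  x=-2.090: |R|=1.18141 >1
So |R|<1 on (-1.9231, 0).

(-1.9231,0); λ=-5 ⇒ h* = (25/13)/5 = 0.3846.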